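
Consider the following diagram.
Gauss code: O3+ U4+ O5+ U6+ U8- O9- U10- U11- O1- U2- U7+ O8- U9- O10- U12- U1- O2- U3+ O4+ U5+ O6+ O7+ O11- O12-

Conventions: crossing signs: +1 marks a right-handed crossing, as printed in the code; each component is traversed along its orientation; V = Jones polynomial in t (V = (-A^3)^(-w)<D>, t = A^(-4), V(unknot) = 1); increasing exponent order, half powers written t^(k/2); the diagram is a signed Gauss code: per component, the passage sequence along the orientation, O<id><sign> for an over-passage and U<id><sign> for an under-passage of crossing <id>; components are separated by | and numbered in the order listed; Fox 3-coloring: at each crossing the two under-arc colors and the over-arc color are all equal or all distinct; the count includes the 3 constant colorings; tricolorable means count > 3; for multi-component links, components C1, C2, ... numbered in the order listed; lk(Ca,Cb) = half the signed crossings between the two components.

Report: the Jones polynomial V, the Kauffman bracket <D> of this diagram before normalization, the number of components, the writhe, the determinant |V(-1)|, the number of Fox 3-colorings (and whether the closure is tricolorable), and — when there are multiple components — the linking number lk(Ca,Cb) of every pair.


V(t) = -t^-6 + t^-5 - 2t^-4 + 3t^-3 - 2t^-2 + 3t^-1 - 1 + t - t^2
bracket: -A^-14 + A^-10 - A^-6 + 3A^-2 - 2A^2 + 3A^6 - 2A^10 + A^14 - A^18, w = -2
1 component, writhe -2, over 12 crossings
det 15, colorings 9 of 3^12 — tricolorable
observation: w = -2 (over 12 crossings) is diagram-only; (-A^3)^(2) removes it from V


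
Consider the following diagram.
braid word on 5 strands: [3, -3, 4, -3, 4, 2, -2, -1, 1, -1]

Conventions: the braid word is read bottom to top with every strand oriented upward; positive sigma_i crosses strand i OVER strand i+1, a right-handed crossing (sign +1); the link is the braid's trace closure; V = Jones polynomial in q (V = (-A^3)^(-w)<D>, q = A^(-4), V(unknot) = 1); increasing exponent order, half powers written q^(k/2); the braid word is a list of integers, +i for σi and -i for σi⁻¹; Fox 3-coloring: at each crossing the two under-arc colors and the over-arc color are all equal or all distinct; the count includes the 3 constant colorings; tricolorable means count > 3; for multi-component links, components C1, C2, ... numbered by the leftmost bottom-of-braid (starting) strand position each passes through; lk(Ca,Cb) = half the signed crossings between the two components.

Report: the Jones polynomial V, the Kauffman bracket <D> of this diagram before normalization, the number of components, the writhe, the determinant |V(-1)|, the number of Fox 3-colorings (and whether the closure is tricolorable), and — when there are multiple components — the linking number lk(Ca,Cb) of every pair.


V = 1 + q + q^2 + q^3
<D> = A^-12 + A^-8 + A^-4 + 1 (w = 0)
3 components over 10 crossings, w = 0
lk(C1,C2): 0
lk(C1,C3) = 0
linking number lk(C2,C3) = +1
9 Fox colorings among 3^10, |V(-1)| = 0: tricolorable
why: w = 0 shifts under R1 moves; the (-A^3)^(0) factor cancels that in V


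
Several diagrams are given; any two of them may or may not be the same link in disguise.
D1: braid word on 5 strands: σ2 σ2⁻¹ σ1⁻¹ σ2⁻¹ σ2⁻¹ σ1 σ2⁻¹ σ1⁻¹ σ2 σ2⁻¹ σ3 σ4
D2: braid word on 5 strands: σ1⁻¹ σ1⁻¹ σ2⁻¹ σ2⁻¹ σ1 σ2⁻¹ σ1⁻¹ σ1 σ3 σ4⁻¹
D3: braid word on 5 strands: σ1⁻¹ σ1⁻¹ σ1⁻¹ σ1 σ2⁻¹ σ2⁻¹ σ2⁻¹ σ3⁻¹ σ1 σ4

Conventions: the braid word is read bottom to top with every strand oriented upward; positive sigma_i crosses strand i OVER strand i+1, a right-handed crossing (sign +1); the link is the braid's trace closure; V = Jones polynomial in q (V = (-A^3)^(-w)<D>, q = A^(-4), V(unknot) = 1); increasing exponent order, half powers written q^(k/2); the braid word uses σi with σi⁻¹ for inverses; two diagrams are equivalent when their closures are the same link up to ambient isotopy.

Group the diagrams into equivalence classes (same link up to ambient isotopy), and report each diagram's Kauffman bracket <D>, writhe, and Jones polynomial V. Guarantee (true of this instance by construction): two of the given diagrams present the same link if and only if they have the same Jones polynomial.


grouping into links: {D1, D2} | {D3}
V(D1) = -q^-6 + q^-5 - q^-4 + 2q^-3 - q^-2 + q^-1  (w -2, c 12, <D> = A^-2 - A^2 + 2A^6 - A^10 + A^14 - A^18)
V(D2) = -q^-6 + q^-5 - q^-4 + 2q^-3 - q^-2 + q^-1  [10 crossings, <D> = A^-8 - A^-4 + 2 - A^4 + A^8 - A^12, w = -4]
D3 (bracket A^-8 + 1 - A^4; 10 crossings at w = -4): V = -q^-4 + q^-3 + q^-1
why: 2 classes among 3 diagrams; unequal V(q) rules out equality


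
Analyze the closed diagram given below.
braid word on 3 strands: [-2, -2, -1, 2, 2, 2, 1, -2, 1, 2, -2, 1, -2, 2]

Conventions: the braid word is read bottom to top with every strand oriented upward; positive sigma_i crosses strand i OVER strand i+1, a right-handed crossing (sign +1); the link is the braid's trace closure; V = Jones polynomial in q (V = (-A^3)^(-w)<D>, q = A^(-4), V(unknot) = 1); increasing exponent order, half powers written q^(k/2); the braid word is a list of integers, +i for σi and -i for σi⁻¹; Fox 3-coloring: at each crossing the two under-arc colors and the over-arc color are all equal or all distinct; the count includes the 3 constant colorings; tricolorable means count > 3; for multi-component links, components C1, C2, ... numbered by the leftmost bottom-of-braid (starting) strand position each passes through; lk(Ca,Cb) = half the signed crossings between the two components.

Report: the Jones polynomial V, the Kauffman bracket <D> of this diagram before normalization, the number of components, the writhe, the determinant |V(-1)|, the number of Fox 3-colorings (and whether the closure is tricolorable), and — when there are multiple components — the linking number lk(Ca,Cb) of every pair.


V(q) = -q^-2 + 2q^-1 - 3 + 5q - 4q^2 + 5q^3 - 4q^4 + 2q^5 - q^6
bracket: -A^-18 + 2A^-14 - 4A^-10 + 5A^-6 - 4A^-2 + 5A^2 - 3A^6 + 2A^10 - A^14, w = +2
1 component, writhe +2, over 14 crossings
det 27, colorings 9 of 3^14 — tricolorable
observation: |V(-1)| = 27: so tricolorable, since 3 divides 27


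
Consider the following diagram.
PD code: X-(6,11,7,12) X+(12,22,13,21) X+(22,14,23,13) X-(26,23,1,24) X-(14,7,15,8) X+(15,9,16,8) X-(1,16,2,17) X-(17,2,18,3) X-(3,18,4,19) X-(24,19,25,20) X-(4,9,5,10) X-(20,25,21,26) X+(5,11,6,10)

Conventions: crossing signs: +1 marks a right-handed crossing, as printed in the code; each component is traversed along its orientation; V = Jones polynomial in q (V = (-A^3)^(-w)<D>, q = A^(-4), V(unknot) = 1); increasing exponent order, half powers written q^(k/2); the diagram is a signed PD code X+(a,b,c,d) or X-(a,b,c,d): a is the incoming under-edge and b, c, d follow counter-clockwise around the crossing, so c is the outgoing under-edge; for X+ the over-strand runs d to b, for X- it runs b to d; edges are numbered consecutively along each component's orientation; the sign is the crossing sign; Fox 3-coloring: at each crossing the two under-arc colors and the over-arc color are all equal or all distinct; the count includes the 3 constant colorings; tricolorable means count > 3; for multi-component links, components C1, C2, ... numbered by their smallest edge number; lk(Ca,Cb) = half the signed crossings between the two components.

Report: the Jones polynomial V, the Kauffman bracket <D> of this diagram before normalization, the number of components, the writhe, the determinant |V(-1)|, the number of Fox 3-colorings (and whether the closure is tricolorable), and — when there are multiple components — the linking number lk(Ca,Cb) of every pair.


Jones polynomial: V(q) = q^-7 - 2q^-6 + 2q^-5 - 3q^-4 + 3q^-3 - 2q^-2 + 2q^-1
<D> = -2A^-11 + 2A^-7 - 3A^-3 + 3A - 2A^5 + 2A^9 - A^13; writhe -5
components 1, writhe -5 (13 crossings)
3-colorings: 9 of 3^13, det 15 — tricolorable
note: |V(-1)| = 15: so tricolorable, since 3 divides 15


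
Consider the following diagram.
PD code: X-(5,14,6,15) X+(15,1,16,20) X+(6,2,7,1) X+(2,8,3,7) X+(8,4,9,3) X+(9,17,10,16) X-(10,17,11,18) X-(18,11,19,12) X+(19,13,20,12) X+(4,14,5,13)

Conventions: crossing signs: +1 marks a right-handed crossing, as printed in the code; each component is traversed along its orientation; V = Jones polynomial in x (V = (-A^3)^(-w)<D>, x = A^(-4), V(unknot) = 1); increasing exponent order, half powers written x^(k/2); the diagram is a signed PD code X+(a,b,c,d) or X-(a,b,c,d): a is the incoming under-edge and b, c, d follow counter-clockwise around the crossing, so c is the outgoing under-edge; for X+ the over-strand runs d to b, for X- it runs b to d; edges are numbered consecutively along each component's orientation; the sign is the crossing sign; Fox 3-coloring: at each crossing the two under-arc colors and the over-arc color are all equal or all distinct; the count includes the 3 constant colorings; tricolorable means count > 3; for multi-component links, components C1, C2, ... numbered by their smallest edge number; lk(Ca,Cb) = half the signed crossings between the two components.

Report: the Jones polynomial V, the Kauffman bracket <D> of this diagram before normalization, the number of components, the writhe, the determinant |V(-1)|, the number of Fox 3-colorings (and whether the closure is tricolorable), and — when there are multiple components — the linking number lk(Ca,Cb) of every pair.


V = x + x^3 - x^4
<D> = -A^-4 + 1 + A^8 (w = +4)
1 component over 10 crossings, w = +4
9 Fox colorings among 3^10, |V(-1)| = 3: tricolorable
why: w = +4 (over 10 crossings) is diagram-only; (-A^3)^(-4) removes it from V


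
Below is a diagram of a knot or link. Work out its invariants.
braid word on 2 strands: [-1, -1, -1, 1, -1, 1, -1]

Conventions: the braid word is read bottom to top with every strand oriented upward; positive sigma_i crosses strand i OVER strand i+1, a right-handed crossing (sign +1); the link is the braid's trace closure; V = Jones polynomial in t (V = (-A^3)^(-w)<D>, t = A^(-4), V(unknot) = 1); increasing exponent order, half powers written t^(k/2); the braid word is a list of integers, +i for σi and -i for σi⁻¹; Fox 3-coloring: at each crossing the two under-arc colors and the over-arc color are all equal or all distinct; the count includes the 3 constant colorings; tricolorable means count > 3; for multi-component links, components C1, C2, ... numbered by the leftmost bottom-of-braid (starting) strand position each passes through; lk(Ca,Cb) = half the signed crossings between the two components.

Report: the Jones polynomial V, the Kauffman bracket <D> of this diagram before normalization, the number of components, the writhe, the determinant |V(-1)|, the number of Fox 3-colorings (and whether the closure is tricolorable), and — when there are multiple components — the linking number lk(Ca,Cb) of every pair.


V(t) = -t^-4 + t^-3 + t^-1
bracket: -A^-5 - A^3 + A^7, w = -3
1 component, writhe -3, over 7 crossings
det 3, colorings 9 of 3^7 — tricolorable
observation: the span of V is 3, forcing >= 3 crossings in any diagram


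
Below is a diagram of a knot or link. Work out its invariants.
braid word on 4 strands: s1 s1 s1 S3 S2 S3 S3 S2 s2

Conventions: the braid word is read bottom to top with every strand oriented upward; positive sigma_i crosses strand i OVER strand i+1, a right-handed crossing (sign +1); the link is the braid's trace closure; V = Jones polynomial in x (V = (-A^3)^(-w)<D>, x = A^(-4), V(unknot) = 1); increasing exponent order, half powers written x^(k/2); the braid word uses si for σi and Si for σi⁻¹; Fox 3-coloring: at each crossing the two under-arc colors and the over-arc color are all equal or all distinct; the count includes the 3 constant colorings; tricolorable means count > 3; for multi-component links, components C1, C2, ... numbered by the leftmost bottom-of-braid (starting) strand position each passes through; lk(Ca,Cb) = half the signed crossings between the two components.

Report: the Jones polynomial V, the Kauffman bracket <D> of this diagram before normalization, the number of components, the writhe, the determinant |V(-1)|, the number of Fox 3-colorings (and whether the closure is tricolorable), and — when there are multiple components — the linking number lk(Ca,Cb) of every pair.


V = -x^-3 + x^-2 - x^-1 + 3 - x + x^2 - x^3
<D> = A^-15 - A^-11 + A^-7 - 3A^-3 + A - A^5 + A^9 (w = -1)
1 component over 9 crossings, w = -1
27 Fox colorings among 3^9, |V(-1)| = 9: tricolorable
why: |V(-1)| = 9: so tricolorable, since 3 divides 9


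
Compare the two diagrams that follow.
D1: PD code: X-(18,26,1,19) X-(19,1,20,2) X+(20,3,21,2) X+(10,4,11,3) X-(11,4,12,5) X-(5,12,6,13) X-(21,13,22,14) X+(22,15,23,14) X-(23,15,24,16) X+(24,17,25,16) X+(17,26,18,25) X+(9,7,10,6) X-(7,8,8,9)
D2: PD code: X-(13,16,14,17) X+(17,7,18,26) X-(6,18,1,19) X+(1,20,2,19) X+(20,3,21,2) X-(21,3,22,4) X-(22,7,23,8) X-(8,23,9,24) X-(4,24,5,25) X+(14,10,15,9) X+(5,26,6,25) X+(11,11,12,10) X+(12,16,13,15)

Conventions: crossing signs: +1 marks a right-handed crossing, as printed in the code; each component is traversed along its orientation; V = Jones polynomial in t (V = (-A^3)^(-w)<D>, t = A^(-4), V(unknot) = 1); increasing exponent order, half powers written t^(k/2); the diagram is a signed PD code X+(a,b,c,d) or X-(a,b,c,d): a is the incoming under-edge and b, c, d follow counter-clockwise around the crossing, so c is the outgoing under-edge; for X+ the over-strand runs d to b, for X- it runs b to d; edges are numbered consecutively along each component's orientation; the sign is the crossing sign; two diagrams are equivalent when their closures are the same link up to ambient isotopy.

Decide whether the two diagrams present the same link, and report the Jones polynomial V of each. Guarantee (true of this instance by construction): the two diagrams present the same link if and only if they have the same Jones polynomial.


equivalent: yes
D1 (bracket A^-5 + A^-1; 13 crossings at w = -1): V = -t^(-1/2) - t^(1/2)
V(D2) = -t^(-1/2) - t^(1/2)  (w +1, c 13, <D> = A + A^5)
key observation: all 2 diagrams share one V(t), hence one class


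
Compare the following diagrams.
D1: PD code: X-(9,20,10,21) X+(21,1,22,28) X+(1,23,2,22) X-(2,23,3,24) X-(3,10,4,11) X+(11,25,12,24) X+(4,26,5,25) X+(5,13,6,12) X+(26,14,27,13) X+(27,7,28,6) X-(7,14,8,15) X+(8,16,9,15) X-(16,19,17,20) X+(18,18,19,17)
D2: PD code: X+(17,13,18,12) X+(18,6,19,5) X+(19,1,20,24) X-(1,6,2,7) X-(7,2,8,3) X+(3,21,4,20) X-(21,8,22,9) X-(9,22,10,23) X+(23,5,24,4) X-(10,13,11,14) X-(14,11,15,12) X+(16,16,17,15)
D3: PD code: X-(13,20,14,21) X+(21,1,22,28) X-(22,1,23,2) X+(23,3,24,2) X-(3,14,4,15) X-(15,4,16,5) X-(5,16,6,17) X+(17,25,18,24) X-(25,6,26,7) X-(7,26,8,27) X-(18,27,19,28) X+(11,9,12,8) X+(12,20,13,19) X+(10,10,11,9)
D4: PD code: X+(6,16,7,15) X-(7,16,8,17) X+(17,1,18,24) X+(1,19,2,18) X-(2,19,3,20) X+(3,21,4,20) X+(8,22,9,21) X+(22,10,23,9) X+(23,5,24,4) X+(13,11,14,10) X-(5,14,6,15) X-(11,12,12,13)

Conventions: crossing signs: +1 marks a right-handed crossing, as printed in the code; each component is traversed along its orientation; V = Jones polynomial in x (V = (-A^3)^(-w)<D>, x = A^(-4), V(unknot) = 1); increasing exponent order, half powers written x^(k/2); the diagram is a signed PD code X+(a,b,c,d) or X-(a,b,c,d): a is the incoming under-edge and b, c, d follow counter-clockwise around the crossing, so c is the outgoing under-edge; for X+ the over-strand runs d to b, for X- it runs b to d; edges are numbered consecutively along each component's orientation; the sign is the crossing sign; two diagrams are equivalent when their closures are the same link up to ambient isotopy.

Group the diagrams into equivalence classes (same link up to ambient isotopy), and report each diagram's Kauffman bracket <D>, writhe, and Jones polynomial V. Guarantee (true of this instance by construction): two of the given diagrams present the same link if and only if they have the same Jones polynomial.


grouping into links: {D1, D4} | {D2} | {D3}
V(D1) = x - x^2 + 2x^3 - x^4 + x^5 - x^6  (w +4, c 14, <D> = -A^-12 + A^-8 - A^-4 + 2 - A^4 + A^8)
V(D2) = x^-2 - x^-1 + 1 - x + x^2  [12 crossings, <D> = A^-8 - A^-4 + 1 - A^4 + A^8, w = 0]
V(D3) = -x^-7 + x^-6 - x^-5 + x^-4 + x^-2  [14 crossings, <D> = A^2 + A^10 - A^14 + A^18 - A^22, w = -2]
V(D4) = x - x^2 + 2x^3 - x^4 + x^5 - x^6  [12 crossings, <D> = -A^-12 + A^-8 - A^-4 + 2 - A^4 + A^8, w = +4]
why: 3 values of V(x) split the 4 diagrams


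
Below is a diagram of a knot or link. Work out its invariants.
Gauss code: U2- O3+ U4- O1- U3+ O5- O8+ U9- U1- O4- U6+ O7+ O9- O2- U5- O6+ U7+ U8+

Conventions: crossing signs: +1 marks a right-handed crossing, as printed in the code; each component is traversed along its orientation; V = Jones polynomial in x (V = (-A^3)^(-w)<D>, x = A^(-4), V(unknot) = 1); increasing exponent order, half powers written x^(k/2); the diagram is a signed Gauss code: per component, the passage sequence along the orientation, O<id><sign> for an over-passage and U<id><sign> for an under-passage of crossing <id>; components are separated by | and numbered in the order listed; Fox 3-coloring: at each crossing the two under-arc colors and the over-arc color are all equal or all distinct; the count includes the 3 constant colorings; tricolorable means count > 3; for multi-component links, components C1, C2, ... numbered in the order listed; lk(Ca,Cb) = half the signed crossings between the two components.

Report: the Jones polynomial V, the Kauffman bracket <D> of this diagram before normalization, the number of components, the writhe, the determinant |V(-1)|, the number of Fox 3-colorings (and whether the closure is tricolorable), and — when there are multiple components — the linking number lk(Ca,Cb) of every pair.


V(x) = x^-4 - 2x^-3 + 3x^-2 - 4x^-1 + 4 - 3x + 3x^2 - x^3
bracket: A^-15 - 3A^-11 + 3A^-7 - 4A^-3 + 4A - 3A^5 + 2A^9 - A^13, w = -1
1 component, writhe -1, over 9 crossings
det 21, colorings 9 of 3^9 — tricolorable
observation: the span of V is 7, forcing >= 7 crossings in any diagram


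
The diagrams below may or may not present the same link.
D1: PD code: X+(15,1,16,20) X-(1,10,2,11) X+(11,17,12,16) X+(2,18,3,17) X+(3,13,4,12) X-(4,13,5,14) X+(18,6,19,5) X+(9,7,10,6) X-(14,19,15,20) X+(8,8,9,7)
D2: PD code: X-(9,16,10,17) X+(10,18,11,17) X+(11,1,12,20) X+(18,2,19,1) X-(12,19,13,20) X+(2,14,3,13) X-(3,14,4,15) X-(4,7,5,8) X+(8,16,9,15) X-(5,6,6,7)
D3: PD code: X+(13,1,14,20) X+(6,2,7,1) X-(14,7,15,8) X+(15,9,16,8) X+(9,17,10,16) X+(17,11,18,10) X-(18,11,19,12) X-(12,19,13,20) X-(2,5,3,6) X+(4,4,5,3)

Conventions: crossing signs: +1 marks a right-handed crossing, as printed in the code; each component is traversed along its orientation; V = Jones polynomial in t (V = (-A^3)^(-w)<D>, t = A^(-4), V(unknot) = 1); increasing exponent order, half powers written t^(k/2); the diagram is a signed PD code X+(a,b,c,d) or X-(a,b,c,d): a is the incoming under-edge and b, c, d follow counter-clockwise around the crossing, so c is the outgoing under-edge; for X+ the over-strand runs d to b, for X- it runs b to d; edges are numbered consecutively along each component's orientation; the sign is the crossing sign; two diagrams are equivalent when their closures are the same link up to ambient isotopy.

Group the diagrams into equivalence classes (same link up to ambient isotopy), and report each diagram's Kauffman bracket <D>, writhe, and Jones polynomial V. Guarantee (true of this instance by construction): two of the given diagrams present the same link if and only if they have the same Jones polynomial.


equivalence classes: {D1, D2, D3}
D1 (bracket A^12; 10 crossings at w = +4): V = 1
V(D2) = 1  (w 0, c 10, <D> = 1)
D3 (bracket A^6; 10 crossings at w = +2): V = 1
key observation: one V(t) for all 3 diagrams — one class (guaranteed)


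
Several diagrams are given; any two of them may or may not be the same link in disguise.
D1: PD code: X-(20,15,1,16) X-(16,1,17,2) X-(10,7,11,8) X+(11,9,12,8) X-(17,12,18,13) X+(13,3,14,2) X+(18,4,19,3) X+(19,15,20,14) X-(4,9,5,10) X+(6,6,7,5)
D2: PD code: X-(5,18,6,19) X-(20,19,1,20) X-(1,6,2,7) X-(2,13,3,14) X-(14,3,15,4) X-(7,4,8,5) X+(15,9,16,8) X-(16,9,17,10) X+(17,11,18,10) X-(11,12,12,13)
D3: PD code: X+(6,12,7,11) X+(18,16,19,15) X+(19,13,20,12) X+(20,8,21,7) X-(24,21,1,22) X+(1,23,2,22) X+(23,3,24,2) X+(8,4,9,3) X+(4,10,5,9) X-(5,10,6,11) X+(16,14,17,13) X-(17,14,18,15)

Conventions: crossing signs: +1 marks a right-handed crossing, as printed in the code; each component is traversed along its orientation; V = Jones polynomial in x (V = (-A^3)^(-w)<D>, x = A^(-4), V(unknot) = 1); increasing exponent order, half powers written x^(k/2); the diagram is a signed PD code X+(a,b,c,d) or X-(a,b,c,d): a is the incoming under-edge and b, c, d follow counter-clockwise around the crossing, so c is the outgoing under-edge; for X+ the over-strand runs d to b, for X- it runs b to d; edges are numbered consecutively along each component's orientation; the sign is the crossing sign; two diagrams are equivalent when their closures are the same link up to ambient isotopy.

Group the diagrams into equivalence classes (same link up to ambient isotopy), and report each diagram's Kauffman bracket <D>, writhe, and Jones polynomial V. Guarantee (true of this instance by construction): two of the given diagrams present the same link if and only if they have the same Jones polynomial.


equivalence classes: {D1} | {D2} | {D3}
D1 (bracket 1; 10 crossings at w = 0): V = 1
D2 (bracket A^-14 - A^-10 + 2A^-6 - A^-2 + A^2 - A^6; 10 crossings at w = -6): V = -x^-6 + x^-5 - x^-4 + 2x^-3 - x^-2 + x^-1
D3 (bracket -A^2 + A^6 + A^14; 12 crossings at w = +6): V = x + x^3 - x^4
key observation: comparing 3 Jones polynomials yields 3 groups


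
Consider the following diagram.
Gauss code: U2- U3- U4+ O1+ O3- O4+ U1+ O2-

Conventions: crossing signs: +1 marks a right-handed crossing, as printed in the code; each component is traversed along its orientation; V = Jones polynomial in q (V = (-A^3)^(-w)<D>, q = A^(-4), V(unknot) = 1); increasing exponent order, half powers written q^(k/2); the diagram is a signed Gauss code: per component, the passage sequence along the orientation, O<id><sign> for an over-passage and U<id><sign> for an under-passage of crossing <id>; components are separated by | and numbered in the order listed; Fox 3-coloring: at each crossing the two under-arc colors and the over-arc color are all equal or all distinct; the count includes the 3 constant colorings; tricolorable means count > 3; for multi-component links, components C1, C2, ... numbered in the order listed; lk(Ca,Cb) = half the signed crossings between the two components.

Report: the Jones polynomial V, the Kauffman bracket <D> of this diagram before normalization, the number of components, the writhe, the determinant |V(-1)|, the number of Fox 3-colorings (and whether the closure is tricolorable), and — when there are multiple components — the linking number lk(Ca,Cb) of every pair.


V = 1
<D> = 1 (w = 0)
1 component over 4 crossings, w = 0
3 Fox colorings among 3^4, |V(-1)| = 1: not tricolorable
why: |V(-1)| = 1: so not tricolorable, since 3 does not divide 1


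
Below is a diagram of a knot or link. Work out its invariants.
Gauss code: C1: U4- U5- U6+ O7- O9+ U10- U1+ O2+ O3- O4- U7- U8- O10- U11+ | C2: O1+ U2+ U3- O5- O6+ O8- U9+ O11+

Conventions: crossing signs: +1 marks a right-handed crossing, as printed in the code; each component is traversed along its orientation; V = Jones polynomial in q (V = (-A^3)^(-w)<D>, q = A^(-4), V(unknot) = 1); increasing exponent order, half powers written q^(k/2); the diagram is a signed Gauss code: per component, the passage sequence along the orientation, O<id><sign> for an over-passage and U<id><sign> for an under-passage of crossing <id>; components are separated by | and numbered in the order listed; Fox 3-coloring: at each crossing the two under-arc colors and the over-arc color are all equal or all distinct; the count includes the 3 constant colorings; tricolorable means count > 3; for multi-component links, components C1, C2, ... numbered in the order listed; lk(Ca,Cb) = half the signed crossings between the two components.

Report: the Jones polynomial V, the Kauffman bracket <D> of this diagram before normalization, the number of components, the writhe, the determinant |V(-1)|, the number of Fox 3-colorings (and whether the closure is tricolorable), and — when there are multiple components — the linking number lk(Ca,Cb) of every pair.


V = q^(-7/2) - q^(-5/2) + q^(-3/2) - 2q^(-1/2) - q^(3/2)
<D> = A^-9 + 2A^-1 - A^3 + A^7 - A^11 (w = -1)
2 components over 11 crossings, w = -1
lk(C1,C2): +1
9 Fox colorings among 3^11, |V(-1)| = 6: tricolorable
why: summing lk over 1 pair gives +1


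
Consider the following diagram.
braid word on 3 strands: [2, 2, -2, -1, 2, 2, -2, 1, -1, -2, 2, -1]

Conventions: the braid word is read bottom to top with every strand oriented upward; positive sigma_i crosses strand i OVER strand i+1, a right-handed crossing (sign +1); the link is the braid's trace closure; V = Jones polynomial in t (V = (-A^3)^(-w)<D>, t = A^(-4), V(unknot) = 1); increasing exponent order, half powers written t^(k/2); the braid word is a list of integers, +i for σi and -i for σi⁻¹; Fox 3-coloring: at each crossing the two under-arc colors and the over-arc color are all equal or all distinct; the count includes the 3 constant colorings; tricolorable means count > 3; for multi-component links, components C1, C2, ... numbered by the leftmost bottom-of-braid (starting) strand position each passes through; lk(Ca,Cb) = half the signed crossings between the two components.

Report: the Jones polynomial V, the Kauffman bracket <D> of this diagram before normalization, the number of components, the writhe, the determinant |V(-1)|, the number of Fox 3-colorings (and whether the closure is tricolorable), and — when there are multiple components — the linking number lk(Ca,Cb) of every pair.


V = t^-2 - t^-1 + 1 - t + t^2
<D> = A^-8 - A^-4 + 1 - A^4 + A^8 (w = 0)
1 component over 12 crossings, w = 0
3 Fox colorings among 3^12, |V(-1)| = 5: not tricolorable
why: V spans 4 powers of t: at least 4 crossings in any diagram


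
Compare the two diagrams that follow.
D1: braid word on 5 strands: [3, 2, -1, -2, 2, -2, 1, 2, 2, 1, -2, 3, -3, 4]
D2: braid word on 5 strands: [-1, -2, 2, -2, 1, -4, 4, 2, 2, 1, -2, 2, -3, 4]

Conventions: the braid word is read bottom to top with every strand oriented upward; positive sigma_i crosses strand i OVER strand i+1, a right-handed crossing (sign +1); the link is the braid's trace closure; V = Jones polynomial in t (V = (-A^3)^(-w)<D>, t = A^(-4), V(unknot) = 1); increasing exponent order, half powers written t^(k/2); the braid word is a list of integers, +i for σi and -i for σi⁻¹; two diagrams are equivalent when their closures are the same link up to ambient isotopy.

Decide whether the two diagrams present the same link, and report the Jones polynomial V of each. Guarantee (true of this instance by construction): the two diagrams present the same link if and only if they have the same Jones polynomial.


equivalent: yes
D1 (bracket A^12; 14 crossings at w = +4): V = 1
V(D2) = 1  (w +2, c 14, <D> = A^6)
key observation: Markov moves rewrite D1 (14 crossings) into D2 (14)


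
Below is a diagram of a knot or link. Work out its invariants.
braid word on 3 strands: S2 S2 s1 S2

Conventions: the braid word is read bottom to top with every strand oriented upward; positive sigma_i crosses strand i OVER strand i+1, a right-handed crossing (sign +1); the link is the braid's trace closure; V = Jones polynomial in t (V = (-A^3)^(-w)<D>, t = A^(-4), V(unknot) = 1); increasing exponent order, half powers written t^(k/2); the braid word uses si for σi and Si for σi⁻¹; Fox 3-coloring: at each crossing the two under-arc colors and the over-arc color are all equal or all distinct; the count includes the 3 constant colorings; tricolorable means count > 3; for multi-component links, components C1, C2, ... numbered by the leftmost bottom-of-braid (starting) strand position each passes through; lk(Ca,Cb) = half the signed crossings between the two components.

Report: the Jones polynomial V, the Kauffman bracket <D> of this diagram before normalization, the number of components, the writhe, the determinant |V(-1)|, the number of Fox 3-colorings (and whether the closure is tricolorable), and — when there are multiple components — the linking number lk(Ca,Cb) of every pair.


V(t) = -t^-4 + t^-3 + t^-1
bracket: A^-2 + A^6 - A^10, w = -2
1 component, writhe -2, over 4 crossings
det 3, colorings 9 of 3^4 — tricolorable
observation: V spans 3 powers of t: at least 3 crossings in any diagram


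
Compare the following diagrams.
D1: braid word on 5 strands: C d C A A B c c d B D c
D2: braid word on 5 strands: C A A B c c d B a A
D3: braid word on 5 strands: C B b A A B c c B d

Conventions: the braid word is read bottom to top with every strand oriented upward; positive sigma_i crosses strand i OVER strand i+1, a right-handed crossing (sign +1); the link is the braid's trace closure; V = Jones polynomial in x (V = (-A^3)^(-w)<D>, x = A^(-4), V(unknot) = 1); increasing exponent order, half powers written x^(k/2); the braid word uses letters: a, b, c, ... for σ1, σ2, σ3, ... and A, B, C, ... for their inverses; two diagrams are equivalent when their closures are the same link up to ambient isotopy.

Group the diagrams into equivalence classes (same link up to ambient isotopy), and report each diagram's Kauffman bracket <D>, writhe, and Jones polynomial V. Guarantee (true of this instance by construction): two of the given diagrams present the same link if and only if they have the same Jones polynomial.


classes: {D1, D2, D3}
V(D1) = x^-3 + x^-2 + x^-1 + 1  [12 crossings, <D> = A^-6 + A^-2 + A^2 + A^6, w = -2]
D2 (bracket A^-6 + A^-2 + A^2 + A^6; 10 crossings at w = -2): V = x^-3 + x^-2 + x^-1 + 1
D3 (bracket A^-6 + A^-2 + A^2 + A^6; 10 crossings at w = -2): V = x^-3 + x^-2 + x^-1 + 1
note: all 3 diagrams share one V(x), hence one class


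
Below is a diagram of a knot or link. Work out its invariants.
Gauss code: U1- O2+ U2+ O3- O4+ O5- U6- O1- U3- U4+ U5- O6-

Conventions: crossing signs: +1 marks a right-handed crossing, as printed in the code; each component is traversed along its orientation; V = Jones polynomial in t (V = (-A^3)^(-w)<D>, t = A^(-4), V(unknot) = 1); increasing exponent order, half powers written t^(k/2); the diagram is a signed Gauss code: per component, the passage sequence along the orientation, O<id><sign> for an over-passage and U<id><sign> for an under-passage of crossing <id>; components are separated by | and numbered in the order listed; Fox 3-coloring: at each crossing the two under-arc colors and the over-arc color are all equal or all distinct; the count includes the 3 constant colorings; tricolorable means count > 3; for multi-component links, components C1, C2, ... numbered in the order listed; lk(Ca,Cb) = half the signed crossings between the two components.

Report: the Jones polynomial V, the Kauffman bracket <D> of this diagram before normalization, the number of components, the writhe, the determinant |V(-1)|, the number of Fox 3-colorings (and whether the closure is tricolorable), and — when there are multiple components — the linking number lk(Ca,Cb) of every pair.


V = -t^-4 + t^-3 + t^-1
<D> = A^-2 + A^6 - A^10 (w = -2)
1 component over 6 crossings, w = -2
9 Fox colorings among 3^6, |V(-1)| = 3: tricolorable
why: the span of V is 3, forcing >= 3 crossings in any diagram


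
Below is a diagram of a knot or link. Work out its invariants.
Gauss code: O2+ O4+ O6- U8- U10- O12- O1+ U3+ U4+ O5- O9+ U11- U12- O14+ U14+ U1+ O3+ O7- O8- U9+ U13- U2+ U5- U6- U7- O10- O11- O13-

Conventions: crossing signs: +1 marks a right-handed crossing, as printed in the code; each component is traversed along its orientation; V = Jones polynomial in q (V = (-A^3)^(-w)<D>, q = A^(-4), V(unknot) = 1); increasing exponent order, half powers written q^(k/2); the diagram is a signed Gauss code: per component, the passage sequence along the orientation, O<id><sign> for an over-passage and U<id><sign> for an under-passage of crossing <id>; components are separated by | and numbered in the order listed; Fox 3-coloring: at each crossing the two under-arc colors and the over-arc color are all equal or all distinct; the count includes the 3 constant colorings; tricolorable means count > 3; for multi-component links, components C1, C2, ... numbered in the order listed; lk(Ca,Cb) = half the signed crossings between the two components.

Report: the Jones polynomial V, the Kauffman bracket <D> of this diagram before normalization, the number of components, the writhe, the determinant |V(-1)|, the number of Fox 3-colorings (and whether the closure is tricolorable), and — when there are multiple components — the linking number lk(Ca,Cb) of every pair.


V(q) = -q^-4 + q^-3 + q^-1
bracket: A^-2 + A^6 - A^10, w = -2
1 component, writhe -2, over 14 crossings
det 3, colorings 9 of 3^14 — tricolorable
observation: w = -2 (over 14 crossings) is diagram-only; (-A^3)^(2) removes it from V


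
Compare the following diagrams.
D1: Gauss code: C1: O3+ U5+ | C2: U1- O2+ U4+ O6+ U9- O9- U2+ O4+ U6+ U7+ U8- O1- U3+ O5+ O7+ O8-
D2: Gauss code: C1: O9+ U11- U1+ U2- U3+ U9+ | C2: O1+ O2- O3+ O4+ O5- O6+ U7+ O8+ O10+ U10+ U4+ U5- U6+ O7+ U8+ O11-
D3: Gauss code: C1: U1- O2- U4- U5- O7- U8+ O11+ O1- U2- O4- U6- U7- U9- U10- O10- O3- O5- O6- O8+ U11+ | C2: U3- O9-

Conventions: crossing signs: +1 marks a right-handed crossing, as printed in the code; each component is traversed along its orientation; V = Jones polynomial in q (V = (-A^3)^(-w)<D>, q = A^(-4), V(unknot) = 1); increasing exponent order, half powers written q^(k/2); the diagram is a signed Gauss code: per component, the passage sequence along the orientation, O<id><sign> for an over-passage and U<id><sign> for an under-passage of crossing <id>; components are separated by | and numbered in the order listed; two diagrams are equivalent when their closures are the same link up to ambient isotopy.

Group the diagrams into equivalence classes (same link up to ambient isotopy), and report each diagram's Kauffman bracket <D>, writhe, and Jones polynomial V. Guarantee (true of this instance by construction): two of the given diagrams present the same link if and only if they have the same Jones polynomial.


equivalence classes: {D1} | {D2} | {D3}
D1 (bracket -A^-17 + A^-13 - A^-9 + 2A^-5 + A^3; 9 crossings at w = +3): V = -q^(3/2) - 2q^(7/2) + q^(9/2) - q^(11/2) + q^(13/2)
D2 (bracket -A^-3 + A^5 + A^9 + A^13; 11 crossings at w = +5): V = -q^(1/2) - q^(3/2) - q^(5/2) + q^(9/2)
V(D3) = q^(-13/2) - q^(-11/2) + q^(-9/2) - 2q^(-7/2) - q^(-3/2)  [11 crossings, <D> = A^-15 + 2A^-7 - A^-3 + A - A^5, w = -7]
key observation: 3 values of V(q) split the 3 diagrams


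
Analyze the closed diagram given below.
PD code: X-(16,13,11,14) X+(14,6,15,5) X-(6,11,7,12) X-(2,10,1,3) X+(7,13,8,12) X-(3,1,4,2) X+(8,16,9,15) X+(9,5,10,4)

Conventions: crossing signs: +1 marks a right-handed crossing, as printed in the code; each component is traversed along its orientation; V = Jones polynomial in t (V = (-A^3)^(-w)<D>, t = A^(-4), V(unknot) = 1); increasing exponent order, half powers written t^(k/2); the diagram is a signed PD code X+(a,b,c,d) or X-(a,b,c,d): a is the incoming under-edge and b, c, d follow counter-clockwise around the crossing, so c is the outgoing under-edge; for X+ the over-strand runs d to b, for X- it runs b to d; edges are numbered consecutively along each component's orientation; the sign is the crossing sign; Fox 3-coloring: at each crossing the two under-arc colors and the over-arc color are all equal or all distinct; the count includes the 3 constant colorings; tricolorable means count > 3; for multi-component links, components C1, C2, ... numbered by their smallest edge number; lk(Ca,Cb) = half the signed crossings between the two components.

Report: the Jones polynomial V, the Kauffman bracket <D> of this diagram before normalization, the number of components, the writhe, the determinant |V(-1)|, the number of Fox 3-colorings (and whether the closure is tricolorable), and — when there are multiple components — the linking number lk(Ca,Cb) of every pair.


V(t) = t^-2 + 2 + t^2
bracket: A^-8 + 2 + A^8, w = 0
3 components, writhe 0, over 8 crossings
lk(C1,C2) = -1
linking number lk(C1,C3) = 0
lk(C2,C3): +1
det 4, colorings 3 of 3^8 — not tricolorable
observation: |V(-1)| = 4: so not tricolorable, since 3 does not divide 4


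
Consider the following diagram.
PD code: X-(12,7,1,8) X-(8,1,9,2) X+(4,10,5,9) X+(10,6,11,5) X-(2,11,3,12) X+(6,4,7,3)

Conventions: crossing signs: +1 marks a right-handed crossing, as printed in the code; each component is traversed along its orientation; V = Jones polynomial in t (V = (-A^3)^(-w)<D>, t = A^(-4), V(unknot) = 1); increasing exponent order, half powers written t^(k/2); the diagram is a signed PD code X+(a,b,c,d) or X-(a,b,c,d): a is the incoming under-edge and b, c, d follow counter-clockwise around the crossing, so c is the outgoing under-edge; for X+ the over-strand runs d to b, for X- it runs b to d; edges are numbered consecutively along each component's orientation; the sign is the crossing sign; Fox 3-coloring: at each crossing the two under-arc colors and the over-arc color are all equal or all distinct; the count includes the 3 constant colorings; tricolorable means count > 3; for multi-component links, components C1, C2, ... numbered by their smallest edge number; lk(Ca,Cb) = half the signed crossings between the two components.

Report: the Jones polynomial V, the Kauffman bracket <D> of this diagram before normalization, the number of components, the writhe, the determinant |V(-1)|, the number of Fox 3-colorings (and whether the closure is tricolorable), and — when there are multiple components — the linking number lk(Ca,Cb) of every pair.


V = -t^-3 + 2t^-2 - 2t^-1 + 3 - 2t + 2t^2 - t^3
<D> = -A^-12 + 2A^-8 - 2A^-4 + 3 - 2A^4 + 2A^8 - A^12 (w = 0)
1 component over 6 crossings, w = 0
3 Fox colorings among 3^6, |V(-1)| = 13: not tricolorable
why: w = 0 shifts under R1 moves; the (-A^3)^(0) factor cancels that in V


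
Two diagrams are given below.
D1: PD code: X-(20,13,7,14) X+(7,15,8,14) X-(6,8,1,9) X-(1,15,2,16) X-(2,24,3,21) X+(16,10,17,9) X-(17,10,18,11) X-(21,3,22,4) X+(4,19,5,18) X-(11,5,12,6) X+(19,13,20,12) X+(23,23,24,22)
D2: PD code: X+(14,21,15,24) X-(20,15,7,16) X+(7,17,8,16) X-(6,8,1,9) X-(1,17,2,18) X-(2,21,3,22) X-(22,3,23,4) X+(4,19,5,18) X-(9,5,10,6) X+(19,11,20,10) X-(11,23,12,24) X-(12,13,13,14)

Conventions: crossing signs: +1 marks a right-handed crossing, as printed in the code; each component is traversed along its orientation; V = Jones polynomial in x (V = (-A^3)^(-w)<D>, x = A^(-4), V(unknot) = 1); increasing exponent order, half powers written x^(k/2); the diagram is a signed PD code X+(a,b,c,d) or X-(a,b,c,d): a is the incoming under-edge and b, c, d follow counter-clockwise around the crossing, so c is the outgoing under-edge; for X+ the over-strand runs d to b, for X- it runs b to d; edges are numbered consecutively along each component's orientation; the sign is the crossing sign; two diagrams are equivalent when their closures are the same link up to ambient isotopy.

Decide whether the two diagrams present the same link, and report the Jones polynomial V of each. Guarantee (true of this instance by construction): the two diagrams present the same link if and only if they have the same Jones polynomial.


same link: yes
V(D1) = x^-5 + 2x^-3 + x^-1  [12 crossings, <D> = A^-2 + 2A^6 + A^14, w = -2]
V(D2) = x^-5 + 2x^-3 + x^-1  [12 crossings, <D> = A^-8 + 2 + A^8, w = -4]
insight: all 2 diagrams share one V(x), hence one class


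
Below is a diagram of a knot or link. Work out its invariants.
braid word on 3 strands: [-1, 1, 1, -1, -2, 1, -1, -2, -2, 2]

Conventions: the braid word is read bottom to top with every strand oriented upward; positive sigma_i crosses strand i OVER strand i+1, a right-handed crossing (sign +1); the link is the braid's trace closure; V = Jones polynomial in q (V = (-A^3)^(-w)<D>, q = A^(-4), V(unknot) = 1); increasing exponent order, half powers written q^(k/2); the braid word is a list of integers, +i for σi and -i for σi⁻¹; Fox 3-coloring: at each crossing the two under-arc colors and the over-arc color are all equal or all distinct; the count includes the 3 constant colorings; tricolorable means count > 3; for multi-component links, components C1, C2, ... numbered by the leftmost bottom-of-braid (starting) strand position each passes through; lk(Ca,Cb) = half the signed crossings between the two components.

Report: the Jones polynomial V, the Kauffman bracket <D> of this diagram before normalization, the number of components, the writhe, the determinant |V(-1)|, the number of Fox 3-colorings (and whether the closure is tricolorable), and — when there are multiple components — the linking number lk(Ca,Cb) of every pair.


V(q) = q^-3 + q^-2 + q^-1 + 1
bracket: A^-6 + A^-2 + A^2 + A^6, w = -2
3 components, writhe -2, over 10 crossings
lk(C1,C2) = 0
linking number lk(C1,C3) = 0
lk(C2,C3): -1
det 0, colorings 9 of 3^10 — tricolorable
observation: summing lk over 3 pairs gives -1
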